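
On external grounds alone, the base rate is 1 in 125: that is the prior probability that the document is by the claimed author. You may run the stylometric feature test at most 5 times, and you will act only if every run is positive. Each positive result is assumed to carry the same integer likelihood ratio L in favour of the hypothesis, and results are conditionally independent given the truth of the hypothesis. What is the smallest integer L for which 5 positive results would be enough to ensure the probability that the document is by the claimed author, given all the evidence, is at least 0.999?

11

Prior odds = 0.008/0.992 = 1/124.
Target odds = 0.999/0.001 = 999.
Need L⁵ ≥ 999 ÷ (1/124) = 123876.
10⁵ = 100000 < 123876 ≤ 161051 = 11⁵, so L = 11.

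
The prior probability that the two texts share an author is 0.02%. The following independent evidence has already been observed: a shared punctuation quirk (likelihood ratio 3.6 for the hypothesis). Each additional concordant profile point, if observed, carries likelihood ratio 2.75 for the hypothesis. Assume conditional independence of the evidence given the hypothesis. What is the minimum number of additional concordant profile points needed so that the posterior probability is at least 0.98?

12

Prior odds = 0.0002/0.9998 = 1/4999.
Bayes factor of the evidence already in hand = 3.6.
Odds after that evidence = (1/4999) × 3.6 = 18/24995.
Target odds = 0.98/0.02 = 49.
Need 2.75ⁿ ≥ 49 ÷ (18/24995) = 1224755/18.
2.75¹¹ ≈68023.6 falls short of 1224755/18 but 2.75¹² ≈187065 reaches it, so n = 12.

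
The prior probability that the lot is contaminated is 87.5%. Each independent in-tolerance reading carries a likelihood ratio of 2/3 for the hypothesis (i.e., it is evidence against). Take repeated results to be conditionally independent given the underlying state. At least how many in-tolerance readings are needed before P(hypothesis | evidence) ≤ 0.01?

17

Prior odds: 0.875 ÷ 0.125 = 7.
Likelihood ratio per in-tolerance reading = 2/3.
Target odds: 0.01 ÷ 0.99 = 1/99.
Need 7 × (2/3)ⁿ ≤ 1/99, i.e. (2/3)ⁿ ≤ 1/693.
(2/3)¹⁶ = 65536/43046721 is still above 1/693 but (2/3)¹⁷ = 131072/129140163 is at or below it, so n = 17.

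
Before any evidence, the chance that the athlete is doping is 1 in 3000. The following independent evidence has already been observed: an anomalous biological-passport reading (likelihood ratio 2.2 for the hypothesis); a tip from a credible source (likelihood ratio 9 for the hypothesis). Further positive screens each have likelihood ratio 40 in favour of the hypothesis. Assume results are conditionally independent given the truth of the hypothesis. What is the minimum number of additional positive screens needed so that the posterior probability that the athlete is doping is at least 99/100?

3

Prior odds = (1/3000)/(2999/3000) = 1/2999.
Combined Bayes factor of the evidence already in hand = 2.2 × 9 = 19.8.
Odds after that evidence = (1/2999) × 19.8 = 99/14995.
Target odds = 0.99/0.01 = 99.
Need 40ⁿ ≥ 99 ÷ (99/14995) = 14995.
40² = 1600 falls short of 14995 but 40³ = 64000 reaches it, so n = 3.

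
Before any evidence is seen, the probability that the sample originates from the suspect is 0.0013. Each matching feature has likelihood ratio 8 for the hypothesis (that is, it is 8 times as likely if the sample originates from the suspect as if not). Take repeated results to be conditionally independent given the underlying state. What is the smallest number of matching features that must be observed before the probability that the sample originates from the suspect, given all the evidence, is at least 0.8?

Prior odds = 0.0013/0.9987 = 13/9987.
Likelihood ratio per matching feature = 8.
Target posterior odds = 0.8/0.2 = 4.
Need (13/9987) × 8ⁿ ≥ 4, i.e. 8ⁿ ≥ 39948/13.
8³ = 512 falls short of 39948/13 but 8⁴ = 4096 reaches it, so n = 4.

4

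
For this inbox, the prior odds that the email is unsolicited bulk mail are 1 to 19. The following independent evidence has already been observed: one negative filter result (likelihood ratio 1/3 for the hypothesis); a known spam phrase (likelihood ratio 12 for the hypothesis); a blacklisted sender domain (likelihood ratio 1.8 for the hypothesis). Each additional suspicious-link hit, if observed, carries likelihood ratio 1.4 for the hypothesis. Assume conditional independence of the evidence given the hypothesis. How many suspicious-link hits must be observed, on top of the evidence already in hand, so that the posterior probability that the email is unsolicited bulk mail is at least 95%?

Prior odds = 1/19.
Combined Bayes factor of the evidence already in hand = (1/3) × 12 × 1.8 = 7.2.
Odds after that evidence = (1/19) × 7.2 = 36/95.
Target odds = 0.95/0.05 = 19.
Need 1.4ⁿ ≥ 19 ÷ (36/95) = 1805/36.
1.4¹¹ ≈40.4957 falls short of 1805/36 but 1.4¹² ≈56.6939 reaches it, so n = 12.

12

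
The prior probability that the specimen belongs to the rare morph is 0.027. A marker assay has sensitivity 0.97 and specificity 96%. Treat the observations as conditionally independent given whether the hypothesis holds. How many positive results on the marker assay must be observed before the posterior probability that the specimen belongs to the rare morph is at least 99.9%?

Prior odds: 0.027 ÷ 0.973 = 27/973.
False-positive rate = 1 − 0.96 = 0.04; likelihood ratio of a positive = 0.97/0.04 = 24.25.
Target odds: 0.999 ÷ 0.001 = 999.
Require 24.25ⁿ ≥ 999 ÷ (27/973) = 36001.
24.25³ = 912673/64 falls short of 36001 but 24.25⁴ = 88529281/256 reaches it, so n = 4.

4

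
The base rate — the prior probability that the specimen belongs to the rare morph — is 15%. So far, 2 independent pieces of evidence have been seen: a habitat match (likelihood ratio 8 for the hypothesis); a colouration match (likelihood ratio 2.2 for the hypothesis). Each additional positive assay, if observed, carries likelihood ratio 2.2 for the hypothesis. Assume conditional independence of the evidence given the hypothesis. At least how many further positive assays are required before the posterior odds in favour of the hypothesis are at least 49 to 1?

Prior odds = 0.15/0.85 = 3/17.
Combined Bayes factor of the evidence already in hand = 8 × 2.2 = 17.6.
Odds after that evidence = (3/17) × 17.6 = 264/85.
Target odds = 49.
Need 2.2ⁿ ≥ 49 ÷ (264/85) = 4165/264.
2.2³ = 10.648 falls short of 4165/264 but 2.2⁴ = 23.4256 reaches it, so n = 4.

4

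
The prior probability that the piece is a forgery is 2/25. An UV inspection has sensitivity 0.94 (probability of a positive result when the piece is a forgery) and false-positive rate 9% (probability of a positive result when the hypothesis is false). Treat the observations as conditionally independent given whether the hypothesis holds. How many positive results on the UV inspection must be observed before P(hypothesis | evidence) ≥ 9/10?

Prior odds = 0.08/0.92 = 2/23.
Likelihood ratio of a positive result = 0.94/0.09 = 94/9.
Target posterior odds = 0.9/0.1 = 9.
Need (2/23) × (94/9)ⁿ ≥ 9, i.e. (94/9)ⁿ ≥ 103.5.
(94/9)¹ = 94/9 falls short of 103.5 but (94/9)² = 8836/81 reaches it, so n = 2.

2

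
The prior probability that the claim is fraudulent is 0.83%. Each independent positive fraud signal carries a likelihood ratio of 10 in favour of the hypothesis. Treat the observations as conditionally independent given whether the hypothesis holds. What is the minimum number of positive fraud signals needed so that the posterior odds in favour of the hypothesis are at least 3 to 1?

Prior odds: 0.0083 ÷ 0.9917 = 83/9917.
Likelihood ratio per positive fraud signal = 10.
Target odds = 3.
Require 10ⁿ ≥ 3 ÷ (83/9917) = 29751/83.
10² = 100 falls short of 29751/83 but 10³ = 1000 reaches it, so n = 3.

3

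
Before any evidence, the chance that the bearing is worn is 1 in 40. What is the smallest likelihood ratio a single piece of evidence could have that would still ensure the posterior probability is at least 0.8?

156

Prior odds = 0.025/0.975 = 1/39.
Target odds = 0.8/0.2 = 4.
Required Bayes factor = 4 ÷ (1/39) = 156.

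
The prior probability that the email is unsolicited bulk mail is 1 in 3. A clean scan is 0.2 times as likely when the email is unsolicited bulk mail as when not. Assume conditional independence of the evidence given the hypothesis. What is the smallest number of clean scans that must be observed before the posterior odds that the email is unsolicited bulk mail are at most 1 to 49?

Prior odds = (1/3)/(2/3) = 0.5.
Likelihood ratio per clean scan = 0.2.
Target odds = 1/49.
Require 0.2ⁿ ≤ 1/49 ÷ 0.5 = 2/49.
0.2¹ = 0.2 is still above 2/49 but 0.2² = 0.04 is at or below it, so n = 2.

2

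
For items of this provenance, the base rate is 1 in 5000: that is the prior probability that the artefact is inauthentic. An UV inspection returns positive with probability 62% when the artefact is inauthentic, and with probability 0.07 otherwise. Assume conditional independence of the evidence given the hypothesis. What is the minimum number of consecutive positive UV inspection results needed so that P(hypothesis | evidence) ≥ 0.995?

7

Prior odds = 0.0002/0.9998 = 1/4999.
Likelihood ratio of a positive result = 0.62/0.07 = 62/7.
Target posterior odds = 0.995/0.005 = 199.
Require (62/7)ⁿ ≥ 199 ÷ (1/4999) = 994801.
(62/7)⁶ ≈482794 falls short of 994801 but (62/7)⁷ ≈4.27618e+06 reaches it, so n = 7.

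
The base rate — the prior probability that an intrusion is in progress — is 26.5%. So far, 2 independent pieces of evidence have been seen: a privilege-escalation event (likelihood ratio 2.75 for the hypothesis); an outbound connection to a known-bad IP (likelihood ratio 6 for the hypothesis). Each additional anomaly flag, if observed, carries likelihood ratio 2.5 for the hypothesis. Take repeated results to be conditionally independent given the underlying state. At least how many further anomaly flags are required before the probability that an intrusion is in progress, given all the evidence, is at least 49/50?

Prior odds = 0.265/0.735 = 53/147.
Combined Bayes factor of the evidence already in hand = 2.75 × 6 = 16.5.
Odds after that evidence = (53/147) × 16.5 = 583/98.
Target odds = 0.98/0.02 = 49.
Need 2.5ⁿ ≥ 49 ÷ (583/98) = 4802/583.
2.5² = 6.25 falls short of 4802/583 but 2.5³ = 15.625 reaches it, so n = 3.

3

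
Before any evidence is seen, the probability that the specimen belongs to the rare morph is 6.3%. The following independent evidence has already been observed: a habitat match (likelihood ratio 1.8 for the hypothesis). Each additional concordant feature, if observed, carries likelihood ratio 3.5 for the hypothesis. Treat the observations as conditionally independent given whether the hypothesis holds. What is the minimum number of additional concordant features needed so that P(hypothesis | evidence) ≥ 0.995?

6

Prior odds = 0.063/0.937 = 63/937.
Bayes factor of the evidence already in hand = 1.8.
Odds after that evidence = (63/937) × 1.8 = 567/4685.
Target odds = 0.995/0.005 = 199.
Need 3.5ⁿ ≥ 199 ÷ (567/4685) = 932315/567.
3.5⁵ = 525.21875 falls short of 932315/567 but 3.5⁶ = 1838.265625 reaches it, so n = 6.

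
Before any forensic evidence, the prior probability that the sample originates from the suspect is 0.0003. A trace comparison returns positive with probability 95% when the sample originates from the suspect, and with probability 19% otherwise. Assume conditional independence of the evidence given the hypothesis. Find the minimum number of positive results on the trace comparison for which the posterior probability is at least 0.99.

8

Prior odds = 0.0003/0.9997 = 3/9997.
Likelihood ratio of a positive result = 0.95/0.19 = 5.
Target odds: 0.99 ÷ 0.01 = 99.
Require 5ⁿ ≥ 99 ÷ (3/9997) = 329901.
5⁷ = 78125 falls short of 329901 but 5⁸ = 390625 reaches it, so n = 8.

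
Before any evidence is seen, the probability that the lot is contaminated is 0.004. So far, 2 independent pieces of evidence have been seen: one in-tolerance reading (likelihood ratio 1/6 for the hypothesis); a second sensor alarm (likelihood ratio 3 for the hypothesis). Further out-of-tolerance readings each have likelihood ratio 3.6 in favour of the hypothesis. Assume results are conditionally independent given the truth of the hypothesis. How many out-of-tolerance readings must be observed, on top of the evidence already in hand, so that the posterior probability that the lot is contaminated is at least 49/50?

8

Prior odds = 0.004/0.996 = 1/249.
Combined Bayes factor of the evidence already in hand = (1/6) × 3 = 0.5.
Odds after that evidence = (1/249) × 0.5 = 1/498.
Target odds = 0.98/0.02 = 49.
Need 3.6ⁿ ≥ 49 ÷ (1/498) = 24402.
3.6⁷ = 612220032/78125 falls short of 24402 but 3.6⁸ ≈28211.1 reaches it, so n = 8.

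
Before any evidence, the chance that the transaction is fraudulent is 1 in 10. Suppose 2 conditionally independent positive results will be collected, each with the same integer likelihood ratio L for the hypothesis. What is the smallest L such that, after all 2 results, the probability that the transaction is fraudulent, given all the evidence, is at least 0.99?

30

Prior odds = 0.1/0.9 = 1/9.
Target odds = 0.99/0.01 = 99.
Need L² ≥ 99 ÷ (1/9) = 891.
29² = 841 < 891 ≤ 900 = 30², so L = 30.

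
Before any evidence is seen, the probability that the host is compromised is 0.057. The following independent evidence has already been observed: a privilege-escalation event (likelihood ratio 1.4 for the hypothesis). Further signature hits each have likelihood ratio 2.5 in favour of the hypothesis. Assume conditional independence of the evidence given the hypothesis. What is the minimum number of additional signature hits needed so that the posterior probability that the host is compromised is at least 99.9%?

Prior odds = 0.057/0.943 = 57/943.
Bayes factor of the evidence already in hand = 1.4.
Odds after that evidence = (57/943) × 1.4 = 399/4715.
Target odds = 0.999/0.001 = 999.
Need 2.5ⁿ ≥ 999 ÷ (399/4715) = 1570095/133.
2.5¹⁰ = 9765625/1024 falls short of 1570095/133 but 2.5¹¹ = 48828125/2048 reaches it, so n = 11.

11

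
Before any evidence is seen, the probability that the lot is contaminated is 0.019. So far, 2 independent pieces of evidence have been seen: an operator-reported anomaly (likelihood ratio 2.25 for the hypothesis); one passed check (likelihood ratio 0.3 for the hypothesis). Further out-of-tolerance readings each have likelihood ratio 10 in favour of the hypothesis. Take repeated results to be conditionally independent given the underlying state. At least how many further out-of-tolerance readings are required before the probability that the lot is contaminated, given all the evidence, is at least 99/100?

Prior odds = 0.019/0.981 = 19/981.
Combined Bayes factor of the evidence already in hand = 2.25 × 0.3 = 0.675.
Odds after that evidence = (19/981) × 0.675 = 57/4360.
Target odds = 0.99/0.01 = 99.
Need 10ⁿ ≥ 99 ÷ (57/4360) = 143880/19.
10³ = 1000 falls short of 143880/19 but 10⁴ = 10000 reaches it, so n = 4.

4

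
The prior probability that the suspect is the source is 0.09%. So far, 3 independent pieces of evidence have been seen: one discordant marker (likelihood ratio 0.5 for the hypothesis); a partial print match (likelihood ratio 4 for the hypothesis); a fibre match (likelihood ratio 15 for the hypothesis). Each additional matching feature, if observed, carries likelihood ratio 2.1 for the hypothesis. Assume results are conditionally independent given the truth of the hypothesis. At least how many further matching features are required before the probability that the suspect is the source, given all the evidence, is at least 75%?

Prior odds = 0.0009/0.9991 = 9/9991.
Combined Bayes factor of the evidence already in hand = 0.5 × 4 × 15 = 30.
Odds after that evidence = (9/9991) × 30 = 270/9991.
Target odds = 0.75/0.25 = 3.
Need 2.1ⁿ ≥ 3 ÷ (270/9991) = 9991/90.
2.1⁶ = 85766121/1000000 falls short of 9991/90 but 2.1⁷ ≈180.109 reaches it, so n = 7.

7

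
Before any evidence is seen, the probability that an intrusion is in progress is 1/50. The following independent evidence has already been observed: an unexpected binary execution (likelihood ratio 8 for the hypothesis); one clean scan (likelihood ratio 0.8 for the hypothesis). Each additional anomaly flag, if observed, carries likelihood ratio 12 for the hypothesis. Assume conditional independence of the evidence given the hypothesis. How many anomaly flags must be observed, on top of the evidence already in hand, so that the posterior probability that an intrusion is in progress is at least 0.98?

3

Prior odds = 0.02/0.98 = 1/49.
Combined Bayes factor of the evidence already in hand = 8 × 0.8 = 6.4.
Odds after that evidence = (1/49) × 6.4 = 32/245.
Target odds = 0.98/0.02 = 49.
Need 12ⁿ ≥ 49 ÷ (32/245) = 375.15625.
12² = 144 falls short of 375.15625 but 12³ = 1728 reaches it, so n = 3.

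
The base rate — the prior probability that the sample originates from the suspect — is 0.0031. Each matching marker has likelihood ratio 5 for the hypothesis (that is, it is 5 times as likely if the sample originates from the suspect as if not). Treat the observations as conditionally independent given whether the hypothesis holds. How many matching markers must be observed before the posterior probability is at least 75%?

Prior odds: 0.0031 ÷ 0.9969 = 31/9969.
Likelihood ratio per matching marker = 5.
Target posterior odds = 0.75/0.25 = 3.
Require 5ⁿ ≥ 3 ÷ (31/9969) = 29907/31.
5⁴ = 625 falls short of 29907/31 but 5⁵ = 3125 reaches it, so n = 5.

5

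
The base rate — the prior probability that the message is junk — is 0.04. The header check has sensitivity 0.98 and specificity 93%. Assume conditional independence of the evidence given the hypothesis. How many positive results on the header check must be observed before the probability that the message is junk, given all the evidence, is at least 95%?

3

Prior odds = 0.04/0.96 = 1/24.
False-positive rate = 1 − 0.93 = 0.07; likelihood ratio of a positive = 0.98/0.07 = 14.
Target odds: 0.95 ÷ 0.05 = 19.
Need (1/24) × 14ⁿ ≥ 19, i.e. 14ⁿ ≥ 456.
14² = 196 falls short of 456 but 14³ = 2744 reaches it, so n = 3.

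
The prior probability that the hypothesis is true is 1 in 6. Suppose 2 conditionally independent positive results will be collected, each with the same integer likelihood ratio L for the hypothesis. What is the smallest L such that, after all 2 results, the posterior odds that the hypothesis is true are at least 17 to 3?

6

Prior odds = (1/6)/(5/6) = 0.2.
Target odds = 17/3.
Need L² ≥ 17/3 ÷ 0.2 = 85/3.
5² = 25 < 85/3 ≤ 36 = 6², so L = 6.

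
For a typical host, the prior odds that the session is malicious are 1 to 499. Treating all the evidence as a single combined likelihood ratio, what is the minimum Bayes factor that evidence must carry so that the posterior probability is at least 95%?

Prior odds = 1/499.
Target odds = 0.95/0.05 = 19.
Required Bayes factor = 19 ÷ (1/499) = 9481.

9481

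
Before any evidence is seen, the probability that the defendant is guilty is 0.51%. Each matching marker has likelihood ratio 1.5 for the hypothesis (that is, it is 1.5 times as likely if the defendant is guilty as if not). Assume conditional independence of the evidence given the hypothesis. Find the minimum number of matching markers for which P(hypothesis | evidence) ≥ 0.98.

23

Prior odds = 0.0051/0.9949 = 51/9949.
Likelihood ratio per matching marker = 1.5.
Target posterior odds = 0.98/0.02 = 49.
Require 1.5ⁿ ≥ 49 ÷ (51/9949) = 487501/51.
1.5²² ≈7481.83 falls short of 487501/51 but 1.5²³ ≈11222.7 reaches it, so n = 23.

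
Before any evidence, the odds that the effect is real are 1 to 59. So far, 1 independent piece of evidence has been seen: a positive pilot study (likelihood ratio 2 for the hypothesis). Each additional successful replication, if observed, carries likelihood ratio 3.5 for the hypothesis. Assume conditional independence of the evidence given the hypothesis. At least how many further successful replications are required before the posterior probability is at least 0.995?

7

Prior odds = 1/59.
Bayes factor of the evidence already in hand = 2.
Odds after that evidence = (1/59) × 2 = 2/59.
Target odds = 0.995/0.005 = 199.
Need 3.5ⁿ ≥ 199 ÷ (2/59) = 5870.5.
3.5⁶ = 1838.265625 falls short of 5870.5 but 3.5⁷ = 823543/128 reaches it, so n = 7.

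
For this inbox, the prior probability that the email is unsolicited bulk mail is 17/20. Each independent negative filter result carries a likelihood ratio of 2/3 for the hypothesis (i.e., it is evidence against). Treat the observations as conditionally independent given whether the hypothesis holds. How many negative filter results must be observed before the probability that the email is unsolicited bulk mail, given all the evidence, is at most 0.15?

Prior odds: 0.85 ÷ 0.15 = 17/3.
Likelihood ratio per negative filter result = 2/3.
Target odds: 0.15 ÷ 0.85 = 3/17.
Require (2/3)ⁿ ≤ 3/17 ÷ (17/3) = 9/289.
(2/3)⁸ = 256/6561 is still above 9/289 but (2/3)⁹ = 512/19683 is at or below it, so n = 9.

9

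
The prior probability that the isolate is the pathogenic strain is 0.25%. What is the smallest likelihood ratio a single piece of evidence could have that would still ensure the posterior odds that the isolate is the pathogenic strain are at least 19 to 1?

Prior odds = 0.0025/0.9975 = 1/399.
Target odds = 19.
Required Bayes factor = 19 ÷ (1/399) = 7581.

7581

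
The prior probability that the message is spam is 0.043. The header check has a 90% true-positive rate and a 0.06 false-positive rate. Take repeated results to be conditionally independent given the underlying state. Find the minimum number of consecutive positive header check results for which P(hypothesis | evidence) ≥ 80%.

Prior odds = 0.043/0.957 = 43/957.
Likelihood ratio of a positive result = 0.9/0.06 = 15.
Target posterior odds = 0.8/0.2 = 4.
Require 15ⁿ ≥ 4 ÷ (43/957) = 3828/43.
15¹ = 15 falls short of 3828/43 but 15² = 225 reaches it, so n = 2.

2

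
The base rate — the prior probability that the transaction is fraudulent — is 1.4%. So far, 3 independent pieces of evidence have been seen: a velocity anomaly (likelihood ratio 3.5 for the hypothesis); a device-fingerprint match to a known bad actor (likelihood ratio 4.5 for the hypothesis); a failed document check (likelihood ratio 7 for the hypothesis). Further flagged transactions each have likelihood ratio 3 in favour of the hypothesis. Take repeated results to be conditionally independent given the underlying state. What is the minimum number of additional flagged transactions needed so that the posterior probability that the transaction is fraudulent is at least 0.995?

Prior odds = 0.014/0.986 = 7/493.
Combined Bayes factor of the evidence already in hand = 3.5 × 4.5 × 7 = 110.25.
Odds after that evidence = (7/493) × 110.25 = 3087/1972.
Target odds = 0.995/0.005 = 199.
Need 3ⁿ ≥ 199 ÷ (3087/1972) = 392428/3087.
3⁴ = 81 falls short of 392428/3087 but 3⁵ = 243 reaches it, so n = 5.

5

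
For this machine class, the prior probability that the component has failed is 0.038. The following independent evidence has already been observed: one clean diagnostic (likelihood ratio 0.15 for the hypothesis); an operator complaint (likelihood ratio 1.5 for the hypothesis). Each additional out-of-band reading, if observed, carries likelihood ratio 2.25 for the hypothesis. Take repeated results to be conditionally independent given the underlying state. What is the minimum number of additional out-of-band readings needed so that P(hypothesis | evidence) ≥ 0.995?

Prior odds = 0.038/0.962 = 19/481.
Combined Bayes factor of the evidence already in hand = 0.15 × 1.5 = 0.225.
Odds after that evidence = (19/481) × 0.225 = 171/19240.
Target odds = 0.995/0.005 = 199.
Need 2.25ⁿ ≥ 199 ÷ (171/19240) = 3828760/171.
2.25¹² ≈16834.1 falls short of 3828760/171 but 2.25¹³ ≈37876.8 reaches it, so n = 13.

13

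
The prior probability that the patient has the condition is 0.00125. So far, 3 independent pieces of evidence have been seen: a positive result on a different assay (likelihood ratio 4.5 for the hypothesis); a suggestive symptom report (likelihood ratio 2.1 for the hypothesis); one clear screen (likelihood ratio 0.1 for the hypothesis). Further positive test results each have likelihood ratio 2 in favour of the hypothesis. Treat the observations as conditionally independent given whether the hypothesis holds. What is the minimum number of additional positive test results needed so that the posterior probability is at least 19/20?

14

Prior odds = 0.00125/0.99875 = 1/799.
Combined Bayes factor of the evidence already in hand = 4.5 × 2.1 × 0.1 = 0.945.
Odds after that evidence = (1/799) × 0.945 = 189/159800.
Target odds = 0.95/0.05 = 19.
Need 2ⁿ ≥ 19 ÷ (189/159800) = 3036200/189.
2¹³ = 8192 falls short of 3036200/189 but 2¹⁴ = 16384 reaches it, so n = 14.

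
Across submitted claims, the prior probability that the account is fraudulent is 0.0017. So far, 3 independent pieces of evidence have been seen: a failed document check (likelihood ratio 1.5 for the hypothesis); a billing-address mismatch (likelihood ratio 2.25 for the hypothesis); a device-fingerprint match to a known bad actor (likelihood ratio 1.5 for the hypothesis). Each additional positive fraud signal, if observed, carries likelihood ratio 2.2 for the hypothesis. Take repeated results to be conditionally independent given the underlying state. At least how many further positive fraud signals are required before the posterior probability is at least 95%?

10

Prior odds = 0.0017/0.9983 = 17/9983.
Combined Bayes factor of the evidence already in hand = 1.5 × 2.25 × 1.5 = 5.0625.
Odds after that evidence = (17/9983) × 5.0625 = 1377/159728.
Target odds = 0.95/0.05 = 19.
Need 2.2ⁿ ≥ 19 ÷ (1377/159728) = 3034832/1377.
2.2⁹ ≈1207.27 falls short of 3034832/1377 but 2.2¹⁰ ≈2655.99 reaches it, so n = 10.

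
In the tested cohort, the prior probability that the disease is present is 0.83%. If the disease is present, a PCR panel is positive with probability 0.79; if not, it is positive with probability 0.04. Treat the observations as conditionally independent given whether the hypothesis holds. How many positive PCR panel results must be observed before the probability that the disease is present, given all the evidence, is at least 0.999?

Prior odds = 0.0083/0.9917 = 83/9917.
Likelihood ratio of a positive = 0.79/0.04 = 19.75.
Target posterior odds = 0.999/0.001 = 999.
Need (83/9917) × 19.75ⁿ ≥ 999, i.e. 19.75ⁿ ≥ 9907083/83.
19.75³ = 7703.734375 falls short of 9907083/83 but 19.75⁴ = 38950081/256 reaches it, so n = 4.

4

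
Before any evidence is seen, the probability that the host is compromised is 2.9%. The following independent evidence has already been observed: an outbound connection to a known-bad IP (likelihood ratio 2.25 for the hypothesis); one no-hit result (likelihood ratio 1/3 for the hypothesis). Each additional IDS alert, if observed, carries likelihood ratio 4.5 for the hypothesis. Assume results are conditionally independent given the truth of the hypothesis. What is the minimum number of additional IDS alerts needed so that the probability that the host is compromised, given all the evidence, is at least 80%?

4

Prior odds = 0.029/0.971 = 29/971.
Combined Bayes factor of the evidence already in hand = 2.25 × (1/3) = 0.75.
Odds after that evidence = (29/971) × 0.75 = 87/3884.
Target odds = 0.8/0.2 = 4.
Need 4.5ⁿ ≥ 4 ÷ (87/3884) = 15536/87.
4.5³ = 91.125 falls short of 15536/87 but 4.5⁴ = 410.0625 reaches it, so n = 4.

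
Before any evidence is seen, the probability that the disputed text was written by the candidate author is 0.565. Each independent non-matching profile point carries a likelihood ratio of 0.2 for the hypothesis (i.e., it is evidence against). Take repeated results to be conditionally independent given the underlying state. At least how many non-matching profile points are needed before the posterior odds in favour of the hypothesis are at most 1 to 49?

Prior odds = 0.565/0.435 = 113/87.
Likelihood ratio per non-matching profile point = 0.2.
Target odds = 1/49.
Need (113/87) × 0.2ⁿ ≤ 1/49, i.e. 0.2ⁿ ≤ 87/5537.
0.2² = 0.04 is still above 87/5537 but 0.2³ = 0.008 is at or below it, so n = 3.

3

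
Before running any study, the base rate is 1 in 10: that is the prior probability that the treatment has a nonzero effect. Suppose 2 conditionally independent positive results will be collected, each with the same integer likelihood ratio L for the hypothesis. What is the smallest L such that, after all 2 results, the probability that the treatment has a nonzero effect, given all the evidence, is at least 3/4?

Prior odds = 0.1/0.9 = 1/9.
Target odds = 0.75/0.25 = 3.
Need L² ≥ 3 ÷ (1/9) = 27.
5² = 25 < 27 ≤ 36 = 6², so L = 6.

6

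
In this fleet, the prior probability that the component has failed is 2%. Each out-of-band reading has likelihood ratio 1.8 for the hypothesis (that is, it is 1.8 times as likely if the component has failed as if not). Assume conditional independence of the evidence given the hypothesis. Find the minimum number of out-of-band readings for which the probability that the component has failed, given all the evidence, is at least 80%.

9

Prior odds = 0.02/0.98 = 1/49.
Likelihood ratio per out-of-band reading = 1.8.
Target posterior odds = 0.8/0.2 = 4.
Require 1.8ⁿ ≥ 4 ÷ (1/49) = 196.
1.8⁸ = 43046721/390625 falls short of 196 but 1.8⁹ = 387420489/1953125 reaches it, so n = 9.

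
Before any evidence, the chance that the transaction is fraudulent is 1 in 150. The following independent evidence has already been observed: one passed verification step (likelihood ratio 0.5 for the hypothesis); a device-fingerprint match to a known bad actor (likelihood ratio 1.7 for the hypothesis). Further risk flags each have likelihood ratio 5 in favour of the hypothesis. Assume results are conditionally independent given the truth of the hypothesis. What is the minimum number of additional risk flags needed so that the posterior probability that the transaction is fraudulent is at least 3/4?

4

Prior odds = (1/150)/(149/150) = 1/149.
Combined Bayes factor of the evidence already in hand = 0.5 × 1.7 = 0.85.
Odds after that evidence = (1/149) × 0.85 = 17/2980.
Target odds = 0.75/0.25 = 3.
Need 5ⁿ ≥ 3 ÷ (17/2980) = 8940/17.
5³ = 125 falls short of 8940/17 but 5⁴ = 625 reaches it, so n = 4.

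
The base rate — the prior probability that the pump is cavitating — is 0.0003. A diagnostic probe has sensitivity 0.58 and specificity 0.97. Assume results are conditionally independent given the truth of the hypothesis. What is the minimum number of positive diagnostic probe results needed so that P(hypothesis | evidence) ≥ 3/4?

4

Prior odds = 0.0003/0.9997 = 3/9997.
False-positive rate = 1 − 0.97 = 0.03; likelihood ratio of a positive = 0.58/0.03 = 58/3.
Target odds: 0.75 ÷ 0.25 = 3.
Need (3/9997) × (58/3)ⁿ ≥ 3, i.e. (58/3)ⁿ ≥ 9997.
(58/3)³ = 195112/27 falls short of 9997 but (58/3)⁴ = 11316496/81 reaches it, so n = 4.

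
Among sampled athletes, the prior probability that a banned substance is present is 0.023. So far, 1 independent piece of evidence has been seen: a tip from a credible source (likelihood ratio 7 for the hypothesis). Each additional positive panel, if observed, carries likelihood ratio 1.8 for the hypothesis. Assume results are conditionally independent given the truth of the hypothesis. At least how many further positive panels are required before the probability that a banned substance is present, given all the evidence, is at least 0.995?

Prior odds = 0.023/0.977 = 23/977.
Bayes factor of the evidence already in hand = 7.
Odds after that evidence = (23/977) × 7 = 161/977.
Target odds = 0.995/0.005 = 199.
Need 1.8ⁿ ≥ 199 ÷ (161/977) = 194423/161.
1.8¹² ≈1156.83 falls short of 194423/161 but 1.8¹³ ≈2082.3 reaches it, so n = 13.

13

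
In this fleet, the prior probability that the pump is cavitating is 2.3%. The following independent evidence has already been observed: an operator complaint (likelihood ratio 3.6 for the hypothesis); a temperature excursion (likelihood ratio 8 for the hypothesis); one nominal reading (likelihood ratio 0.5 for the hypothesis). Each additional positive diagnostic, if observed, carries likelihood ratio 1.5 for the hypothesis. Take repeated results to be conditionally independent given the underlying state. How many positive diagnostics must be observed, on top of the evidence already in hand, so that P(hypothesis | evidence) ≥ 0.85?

7

Prior odds = 0.023/0.977 = 23/977.
Combined Bayes factor of the evidence already in hand = 3.6 × 8 × 0.5 = 14.4.
Odds after that evidence = (23/977) × 14.4 = 1656/4885.
Target odds = 0.85/0.15 = 17/3.
Need 1.5ⁿ ≥ 17/3 ÷ (1656/4885) = 83045/4968.
1.5⁶ = 11.390625 falls short of 83045/4968 but 1.5⁷ = 17.0859375 reaches it, so n = 7.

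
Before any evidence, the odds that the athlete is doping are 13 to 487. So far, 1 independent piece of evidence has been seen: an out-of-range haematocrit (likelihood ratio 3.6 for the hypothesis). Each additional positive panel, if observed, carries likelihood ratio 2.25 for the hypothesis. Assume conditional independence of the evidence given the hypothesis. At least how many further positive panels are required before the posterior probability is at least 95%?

7

Prior odds = 13/487.
Bayes factor of the evidence already in hand = 3.6.
Odds after that evidence = (13/487) × 3.6 = 234/2435.
Target odds = 0.95/0.05 = 19.
Need 2.25ⁿ ≥ 19 ÷ (234/2435) = 46265/234.
2.25⁶ = 531441/4096 falls short of 46265/234 but 2.25⁷ = 4782969/16384 reaches it, so n = 7.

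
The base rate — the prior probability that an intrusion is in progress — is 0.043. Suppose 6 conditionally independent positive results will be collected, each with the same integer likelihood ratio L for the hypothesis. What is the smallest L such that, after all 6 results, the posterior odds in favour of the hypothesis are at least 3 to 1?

Prior odds = 0.043/0.957 = 43/957.
Target odds = 3.
Need L⁶ ≥ 3 ÷ (43/957) = 2871/43.
2⁶ = 64 < 2871/43 ≤ 729 = 3⁶, so L = 3.

3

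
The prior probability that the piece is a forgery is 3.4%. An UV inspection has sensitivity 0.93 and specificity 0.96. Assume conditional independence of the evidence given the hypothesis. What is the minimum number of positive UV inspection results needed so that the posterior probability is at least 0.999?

Prior odds: 0.034 ÷ 0.966 = 17/483.
False-positive rate = 1 − 0.96 = 0.04; likelihood ratio of a positive = 0.93/0.04 = 23.25.
Target posterior odds = 0.999/0.001 = 999.
Require 23.25ⁿ ≥ 999 ÷ (17/483) = 482517/17.
23.25³ = 804357/64 falls short of 482517/17 but 23.25⁴ = 74805201/256 reaches it, so n = 4.

4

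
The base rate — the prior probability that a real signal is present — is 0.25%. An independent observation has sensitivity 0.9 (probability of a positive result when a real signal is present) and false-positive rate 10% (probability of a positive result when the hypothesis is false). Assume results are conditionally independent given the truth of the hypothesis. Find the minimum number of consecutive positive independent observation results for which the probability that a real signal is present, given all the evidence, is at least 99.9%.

Prior odds = 0.0025/0.9975 = 1/399.
Likelihood ratio of a positive result = 0.9/0.1 = 9.
Target posterior odds = 0.999/0.001 = 999.
Require 9ⁿ ≥ 999 ÷ (1/399) = 398601.
9⁵ = 59049 falls short of 398601 but 9⁶ = 531441 reaches it, so n = 6.

6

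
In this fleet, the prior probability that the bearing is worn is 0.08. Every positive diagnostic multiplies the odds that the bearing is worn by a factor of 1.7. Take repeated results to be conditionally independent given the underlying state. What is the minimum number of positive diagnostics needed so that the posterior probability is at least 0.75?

7

Prior odds: 0.08 ÷ 0.92 = 2/23.
Likelihood ratio per positive diagnostic = 1.7.
Target posterior odds = 0.75/0.25 = 3.
Need (2/23) × 1.7ⁿ ≥ 3, i.e. 1.7ⁿ ≥ 34.5.
1.7⁶ = 24137569/1000000 falls short of 34.5 but 1.7⁷ = 410338673/10000000 reaches it, so n = 7.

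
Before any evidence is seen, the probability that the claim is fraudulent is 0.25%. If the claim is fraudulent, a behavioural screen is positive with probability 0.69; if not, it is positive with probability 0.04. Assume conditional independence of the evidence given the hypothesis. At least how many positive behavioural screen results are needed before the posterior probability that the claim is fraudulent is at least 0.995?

4

Prior odds: 0.0025 ÷ 0.9975 = 1/399.
Likelihood ratio of a positive = 0.69/0.04 = 17.25.
Target posterior odds = 0.995/0.005 = 199.
Need (1/399) × 17.25ⁿ ≥ 199, i.e. 17.25ⁿ ≥ 79401.
17.25³ = 5132.953125 falls short of 79401 but 17.25⁴ = 22667121/256 reaches it, so n = 4.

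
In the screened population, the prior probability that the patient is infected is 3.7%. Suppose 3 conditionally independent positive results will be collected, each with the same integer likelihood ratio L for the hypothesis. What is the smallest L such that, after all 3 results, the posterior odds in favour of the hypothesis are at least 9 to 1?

7

Prior odds = 0.037/0.963 = 37/963.
Target odds = 9.
Need L³ ≥ 9 ÷ (37/963) = 8667/37.
6³ = 216 < 8667/37 ≤ 343 = 7³, so L = 7.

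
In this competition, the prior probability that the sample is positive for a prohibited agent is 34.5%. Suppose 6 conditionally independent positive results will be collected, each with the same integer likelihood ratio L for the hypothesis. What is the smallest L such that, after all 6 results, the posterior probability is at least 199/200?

3

Prior odds = 0.345/0.655 = 69/131.
Target odds = 0.995/0.005 = 199.
Need L⁶ ≥ 199 ÷ (69/131) = 26069/69.
2⁶ = 64 < 26069/69 ≤ 729 = 3⁶, so L = 3.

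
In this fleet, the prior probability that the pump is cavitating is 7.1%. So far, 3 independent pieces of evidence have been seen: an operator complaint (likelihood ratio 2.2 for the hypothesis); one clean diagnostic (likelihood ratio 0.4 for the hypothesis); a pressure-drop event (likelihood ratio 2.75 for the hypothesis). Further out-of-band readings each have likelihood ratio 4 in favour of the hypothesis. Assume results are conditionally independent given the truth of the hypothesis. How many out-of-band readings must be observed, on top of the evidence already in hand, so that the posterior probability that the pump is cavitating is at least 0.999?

Prior odds = 0.071/0.929 = 71/929.
Combined Bayes factor of the evidence already in hand = 2.2 × 0.4 × 2.75 = 2.42.
Odds after that evidence = (71/929) × 2.42 = 8591/46450.
Target odds = 0.999/0.001 = 999.
Need 4ⁿ ≥ 999 ÷ (8591/46450) = 46403550/8591.
4⁶ = 4096 falls short of 46403550/8591 but 4⁷ = 16384 reaches it, so n = 7.

7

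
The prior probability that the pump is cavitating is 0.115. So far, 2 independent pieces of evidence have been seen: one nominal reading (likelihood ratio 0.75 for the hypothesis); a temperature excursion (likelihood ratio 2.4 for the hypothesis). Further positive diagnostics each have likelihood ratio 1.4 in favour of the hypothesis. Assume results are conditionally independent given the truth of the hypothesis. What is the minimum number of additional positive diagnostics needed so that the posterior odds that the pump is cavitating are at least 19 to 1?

Prior odds = 0.115/0.885 = 23/177.
Combined Bayes factor of the evidence already in hand = 0.75 × 2.4 = 1.8.
Odds after that evidence = (23/177) × 1.8 = 69/295.
Target odds = 19.
Need 1.4ⁿ ≥ 19 ÷ (69/295) = 5605/69.
1.4¹³ ≈79.3715 falls short of 5605/69 but 1.4¹⁴ ≈111.12 reaches it, so n = 14.

14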